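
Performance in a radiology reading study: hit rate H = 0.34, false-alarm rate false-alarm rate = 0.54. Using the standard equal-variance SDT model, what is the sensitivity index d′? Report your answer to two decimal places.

Φ⁻¹(H) = -0.4125
Φ⁻¹(FA) = 0.1004
d' = z(H) − z(FA) = -0.4125 − 0.1004 = -0.5129

d′ = -0.51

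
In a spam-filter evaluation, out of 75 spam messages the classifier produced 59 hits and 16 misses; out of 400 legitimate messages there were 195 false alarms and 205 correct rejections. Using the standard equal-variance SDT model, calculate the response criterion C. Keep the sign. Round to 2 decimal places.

H = 59/75 = 0.7867
FA = 195/400 = 0.4875
z(H) = z(0.7867) = 0.795
z(FA) = z(0.4875) = -0.031
c = −½·[z(H) + z(FA)] = −0.5 × (0.795 + (-0.031)) = -0.382

C = -0.38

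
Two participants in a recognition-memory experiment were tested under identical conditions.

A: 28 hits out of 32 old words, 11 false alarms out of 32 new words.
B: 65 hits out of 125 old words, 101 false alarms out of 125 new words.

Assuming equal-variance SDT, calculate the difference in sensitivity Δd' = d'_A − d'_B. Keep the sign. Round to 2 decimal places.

Δd' = 2.37

A: z(0.8750) = 1.150, z(0.3438) = -0.402, d' = 1.552
B: z(0.5200) = 0.050, z(0.8080) = 0.871, d' = -0.821
Δd' = d'_A − d'_B = 1.552 − (-0.821) = 2.373
A has the higher sensitivity.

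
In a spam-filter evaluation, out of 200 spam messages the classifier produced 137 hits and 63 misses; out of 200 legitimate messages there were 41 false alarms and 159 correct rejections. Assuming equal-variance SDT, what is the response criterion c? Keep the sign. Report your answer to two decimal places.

H = 137/200 = 0.6850
FA = 41/200 = 0.2050
z(0.6850) = 0.4817, z(0.2050) = -0.8239
c = −½·[z(H) + z(FA)] = −0.5 × (0.4817 + (-0.8239)) = 0.1711

c = 0.17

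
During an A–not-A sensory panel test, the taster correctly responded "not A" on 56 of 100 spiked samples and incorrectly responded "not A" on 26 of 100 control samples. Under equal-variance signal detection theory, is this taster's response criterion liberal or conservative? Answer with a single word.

conservative

z(H) = 0.151, z(FA) = -0.643
c = −½·(z(H) + z(FA)) = 0.246
c > 0 → conservative criterion (biased toward responding “no”).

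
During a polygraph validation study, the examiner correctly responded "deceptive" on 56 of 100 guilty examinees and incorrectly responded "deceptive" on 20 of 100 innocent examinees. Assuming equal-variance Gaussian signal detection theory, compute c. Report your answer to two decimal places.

H = 56/100 = 0.5600
FA = 20/100 = 0.2000
z(H) = z(0.5600) = 0.151
z(FA) = z(0.2000) = -0.842
c = −½·[z(H) + z(FA)] = −0.5 × (0.151 + (-0.842)) = 0.3455

c = 0.35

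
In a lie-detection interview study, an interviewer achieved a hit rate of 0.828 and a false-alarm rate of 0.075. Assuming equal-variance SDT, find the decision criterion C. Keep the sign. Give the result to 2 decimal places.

Φ⁻¹(0.828) = 0.946, Φ⁻¹(0.075) = -1.440
c = −½·[z(H) + z(FA)] = −0.5 × (0.946 + (-1.440)) = 0.247

C = 0.25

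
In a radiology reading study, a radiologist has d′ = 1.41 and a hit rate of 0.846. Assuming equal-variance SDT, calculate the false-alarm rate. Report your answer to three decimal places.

false-alarm rate = 0.348

z(hit rate) = z(0.846) = 1.0194
z(FA) = z(H) − d' = 1.0194 − 1.41 = -0.3906
false-alarm rate = Φ(-0.3906) = 0.3480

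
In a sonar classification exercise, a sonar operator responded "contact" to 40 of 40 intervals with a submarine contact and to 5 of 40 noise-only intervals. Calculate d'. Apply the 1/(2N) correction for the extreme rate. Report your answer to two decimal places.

d' = 3.39

The hit rate is 40/40 = 1, so apply the 1/(2N) correction: H → 1 − 1/(2·40) = 0.98750.
z(H) = z(0.98750) = 2.241
z(FA) = z(0.12500) = -1.150
d' = 2.241 − (-1.150) = 3.391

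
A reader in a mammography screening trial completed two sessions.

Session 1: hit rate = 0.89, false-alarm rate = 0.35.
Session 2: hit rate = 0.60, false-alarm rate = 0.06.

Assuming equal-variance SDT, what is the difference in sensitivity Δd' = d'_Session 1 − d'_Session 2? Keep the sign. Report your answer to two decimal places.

Δd' = -0.20

Session 1: z(0.89) = 1.227, z(0.35) = -0.385, d' = 1.612
Session 2: z(0.60) = 0.253, z(0.06) = -1.555, d' = 1.808
Δd' = d'_Session 1 − d'_Session 2 = 1.612 − 1.808 = -0.196
Session 2 has the higher sensitivity.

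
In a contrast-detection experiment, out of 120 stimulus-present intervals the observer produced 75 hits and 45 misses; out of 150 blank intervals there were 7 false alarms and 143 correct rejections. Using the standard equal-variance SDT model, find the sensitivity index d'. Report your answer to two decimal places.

H = 75/120 = 0.6250
FA = 7/150 = 0.0467
Φ⁻¹(H) = Φ⁻¹(0.6250) = 0.3186
Φ⁻¹(FA) = Φ⁻¹(0.0467) = -1.6777
d' = z(H) − z(FA) = 0.3186 − (-1.6777) = 1.9963

d' = 2.00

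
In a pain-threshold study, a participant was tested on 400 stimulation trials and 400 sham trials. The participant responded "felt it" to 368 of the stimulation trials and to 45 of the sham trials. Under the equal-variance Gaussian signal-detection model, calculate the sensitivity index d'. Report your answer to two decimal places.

H = 368/400 = 0.9200
FA = 45/400 = 0.1125
Φ⁻¹(H) = Φ⁻¹(0.9200) = 1.405
Φ⁻¹(FA) = Φ⁻¹(0.1125) = -1.213
d' = z(H) − z(FA) = 1.405 − (-1.213) = 2.618

d' = 2.62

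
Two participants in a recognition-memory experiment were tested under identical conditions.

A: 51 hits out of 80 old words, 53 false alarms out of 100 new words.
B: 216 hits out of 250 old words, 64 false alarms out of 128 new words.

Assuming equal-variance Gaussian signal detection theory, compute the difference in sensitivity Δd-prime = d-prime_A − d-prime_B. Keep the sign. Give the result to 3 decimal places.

Δd-prime = -0.822

A: z(0.6375) = 0.3518, z(0.5300) = 0.0753, d' = 0.2765
B: z(0.8640) = 1.0985, z(0.5000) = 0.0000, d' = 1.0985
Δd' = d'_A − d'_B = 0.2765 − 1.0985 = -0.8220
B has the higher sensitivity.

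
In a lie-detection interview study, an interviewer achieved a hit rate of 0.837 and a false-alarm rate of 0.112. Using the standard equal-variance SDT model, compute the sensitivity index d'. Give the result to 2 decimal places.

z(0.837) = 0.9822, z(0.112) = -1.2160
d' = z(H) − z(FA) = 0.9822 − (-1.2160) = 2.1982

d' = 2.20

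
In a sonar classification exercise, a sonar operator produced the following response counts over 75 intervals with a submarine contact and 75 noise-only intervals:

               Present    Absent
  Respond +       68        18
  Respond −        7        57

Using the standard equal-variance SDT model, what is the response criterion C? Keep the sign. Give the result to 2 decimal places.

H = 68/75 = 0.9067
FA = 18/75 = 0.2400
z(0.9067) = 1.321, z(0.2400) = -0.706
c = −½·[z(H) + z(FA)] = −0.5 × (1.321 + (-0.706)) = -0.3075

C = -0.31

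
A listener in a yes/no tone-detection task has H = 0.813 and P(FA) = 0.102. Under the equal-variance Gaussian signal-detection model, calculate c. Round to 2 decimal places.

z(H) = z(0.813) = 0.8890
z(FA) = z(0.102) = -1.2702
c = −½·[z(H) + z(FA)] = −0.5 × (0.8890 + (-1.2702)) = 0.1906

c = 0.19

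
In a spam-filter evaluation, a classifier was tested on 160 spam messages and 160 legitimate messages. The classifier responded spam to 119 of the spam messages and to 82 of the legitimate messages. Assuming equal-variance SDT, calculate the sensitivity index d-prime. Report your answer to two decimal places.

d-prime = 0.62

H = 119/160 = 0.7438
FA = 82/160 = 0.5125
z(H) = z(0.7438) = 0.655
z(FA) = z(0.5125) = 0.031
d' = z(H) − z(FA) = 0.655 − 0.031 = 0.624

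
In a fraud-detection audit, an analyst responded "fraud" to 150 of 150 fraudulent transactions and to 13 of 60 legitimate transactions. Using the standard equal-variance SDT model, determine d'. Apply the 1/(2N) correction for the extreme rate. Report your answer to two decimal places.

The hit rate is 150/150 = 1, so apply the 1/(2N) correction: H → 1 − 1/(2·150) = 0.99667.
z(H) = z(0.99667) = 2.713
z(FA) = z(0.21667) = -0.783
d' = 2.713 − (-0.783) = 3.496

d' = 3.50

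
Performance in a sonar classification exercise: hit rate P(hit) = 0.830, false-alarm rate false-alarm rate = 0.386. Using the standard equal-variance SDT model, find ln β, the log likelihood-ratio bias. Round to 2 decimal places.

ln β = -0.41

z(H) = 0.954
z(FA) = -0.290
ln β = −½·[z(H)² − z(FA)²] = −0.5 × (0.910 − 0.084) = -0.413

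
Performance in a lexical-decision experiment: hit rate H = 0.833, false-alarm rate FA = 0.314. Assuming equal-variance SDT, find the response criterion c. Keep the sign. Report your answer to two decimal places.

z(H) = z(0.833) = 0.966
z(FA) = z(0.314) = -0.485
c = −½·[z(H) + z(FA)] = −0.5 × (0.966 + (-0.485)) = -0.2405
c < 0: the participant has a liberal response bias.

c = -0.24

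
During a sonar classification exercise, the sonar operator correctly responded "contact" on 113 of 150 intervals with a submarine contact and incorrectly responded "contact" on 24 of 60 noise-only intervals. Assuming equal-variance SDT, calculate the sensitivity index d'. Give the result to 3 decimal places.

d' = 0.938

H = 113/150 = 0.7533
FA = 24/60 = 0.4000
z(0.7533) = 0.6849, z(0.4000) = -0.2533
d' = z(H) − z(FA) = 0.6849 − (-0.2533) = 0.9382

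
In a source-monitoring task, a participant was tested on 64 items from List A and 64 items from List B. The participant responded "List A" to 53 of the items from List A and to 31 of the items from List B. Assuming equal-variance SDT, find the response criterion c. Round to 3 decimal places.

c = -0.454

H = 53/64 = 0.8281
FA = 31/64 = 0.4844
z(H) = z(0.8281) = 0.9467
z(FA) = z(0.4844) = -0.0391
c = −½·[z(H) + z(FA)] = −0.5 × (0.9467 + (-0.0391)) = -0.4538
c < 0: the participant has a liberal response bias.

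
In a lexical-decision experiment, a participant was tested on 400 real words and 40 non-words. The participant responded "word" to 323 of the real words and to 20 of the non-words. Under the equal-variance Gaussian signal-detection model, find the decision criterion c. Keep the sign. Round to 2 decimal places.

c = -0.43

H = 323/400 = 0.8075
FA = 20/40 = 0.5000
Φ⁻¹(H) = Φ⁻¹(0.8075) = 0.8687
Φ⁻¹(FA) = Φ⁻¹(0.5000) = 0.0000
c = −½·[z(H) + z(FA)] = −0.5 × (0.8687 + 0.0000) = -0.43435
c < 0: the participant has a liberal response bias.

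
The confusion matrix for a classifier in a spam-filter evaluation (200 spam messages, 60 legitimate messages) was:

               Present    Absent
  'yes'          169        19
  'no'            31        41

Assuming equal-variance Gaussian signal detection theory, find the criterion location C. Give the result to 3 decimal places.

C = -0.269

H = 169/200 = 0.8450
FA = 19/60 = 0.3167
Φ⁻¹(H) = Φ⁻¹(0.8450) = 1.0152
Φ⁻¹(FA) = Φ⁻¹(0.3167) = -0.4769
c = −½·[z(H) + z(FA)] = −0.5 × (1.0152 + (-0.4769)) = -0.26915
c < 0: the classifier has a liberal response bias.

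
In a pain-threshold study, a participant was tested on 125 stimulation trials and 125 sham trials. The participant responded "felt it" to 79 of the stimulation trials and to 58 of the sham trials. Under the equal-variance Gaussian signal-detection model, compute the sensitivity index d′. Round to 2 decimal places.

H = 79/125 = 0.6320
FA = 58/125 = 0.4640
z(0.6320) = 0.3372, z(0.4640) = -0.0904
d' = z(H) − z(FA) = 0.3372 − (-0.0904) = 0.4276

d′ = 0.43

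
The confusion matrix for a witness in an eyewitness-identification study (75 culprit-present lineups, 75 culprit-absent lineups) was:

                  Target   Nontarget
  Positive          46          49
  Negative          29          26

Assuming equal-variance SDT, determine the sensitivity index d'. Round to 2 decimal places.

H = 46/75 = 0.6133
FA = 49/75 = 0.6533
Φ⁻¹(H) = 0.2879
Φ⁻¹(FA) = 0.3942
d' = z(H) − z(FA) = 0.2879 − 0.3942 = -0.1063

d' = -0.11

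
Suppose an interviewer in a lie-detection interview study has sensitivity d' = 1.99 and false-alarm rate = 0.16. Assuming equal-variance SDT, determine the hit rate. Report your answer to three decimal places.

z(false-alarm rate) = z(0.16) = -0.9945
z(H) = z(FA) + d' = -0.9945 + 1.99 = 0.9955
hit rate = Φ(0.9955) = 0.8403

hit rate = 0.840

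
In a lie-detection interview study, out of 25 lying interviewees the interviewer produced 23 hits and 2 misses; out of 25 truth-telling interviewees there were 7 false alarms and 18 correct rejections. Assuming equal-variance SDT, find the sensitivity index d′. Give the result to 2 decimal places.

H = 23/25 = 0.9200
FA = 7/25 = 0.2800
Φ⁻¹(0.9200) = 1.4051, Φ⁻¹(0.2800) = -0.5828
d' = z(H) − z(FA) = 1.4051 − (-0.5828) = 1.9879

d′ = 1.99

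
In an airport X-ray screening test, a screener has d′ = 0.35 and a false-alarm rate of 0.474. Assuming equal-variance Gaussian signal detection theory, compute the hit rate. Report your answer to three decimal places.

hit rate = 0.612

z(false-alarm rate) = z(0.474) = -0.0652
z(H) = z(FA) + d' = -0.0652 + 0.35 = 0.2848
hit rate = Φ(0.2848) = 0.6121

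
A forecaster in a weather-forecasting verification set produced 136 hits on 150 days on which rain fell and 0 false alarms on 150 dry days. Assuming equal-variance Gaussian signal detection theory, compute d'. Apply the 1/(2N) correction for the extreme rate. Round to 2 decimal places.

d' = 4.03

The false-alarm rate is 0/150 = 0, so apply the 1/(2N) correction: FA → 1/(2·150) = 0.00333.
z(H) = z(0.90667) = 1.321
z(FA) = z(0.00333) = -2.713
d' = 1.321 − (-2.713) = 4.034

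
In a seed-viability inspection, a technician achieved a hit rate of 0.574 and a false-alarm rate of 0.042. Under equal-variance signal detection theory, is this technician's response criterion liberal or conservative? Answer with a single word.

conservative

z(H) = 0.187, z(FA) = -1.728
c = −½·(z(H) + z(FA)) = 0.7705
c > 0 → conservative criterion (biased toward responding “no”).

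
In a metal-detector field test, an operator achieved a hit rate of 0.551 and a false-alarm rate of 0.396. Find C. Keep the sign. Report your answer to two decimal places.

C = 0.07

z(H) = z(0.551) = 0.128
z(FA) = z(0.396) = -0.264
c = −½·[z(H) + z(FA)] = −0.5 × (0.128 + (-0.264)) = 0.068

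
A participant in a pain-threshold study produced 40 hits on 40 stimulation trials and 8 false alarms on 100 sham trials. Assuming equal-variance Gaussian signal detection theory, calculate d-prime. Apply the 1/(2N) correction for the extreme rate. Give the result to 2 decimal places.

The hit rate is 40/40 = 1, so apply the 1/(2N) correction: H → 1 − 1/(2·40) = 0.98750.
z(H) = z(0.98750) = 2.241
z(FA) = z(0.08000) = -1.405
d' = 2.241 − (-1.405) = 3.646

d-prime = 3.65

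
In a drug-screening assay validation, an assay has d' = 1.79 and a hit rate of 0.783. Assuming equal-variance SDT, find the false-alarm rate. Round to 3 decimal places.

false-alarm rate = 0.157

z(hit rate) = z(0.783) = 0.7824
z(FA) = z(H) − d' = 0.7824 − 1.79 = -1.0076
false-alarm rate = Φ(-1.0076) = 0.1568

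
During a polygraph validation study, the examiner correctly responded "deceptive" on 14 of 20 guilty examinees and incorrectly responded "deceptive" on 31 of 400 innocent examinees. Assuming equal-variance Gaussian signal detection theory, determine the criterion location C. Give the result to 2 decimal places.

C = 0.45

H = 14/20 = 0.7000
FA = 31/400 = 0.0775
z(H) = 0.5244
z(FA) = -1.4221
c = −½·[z(H) + z(FA)] = −0.5 × (0.5244 + (-1.4221)) = 0.44885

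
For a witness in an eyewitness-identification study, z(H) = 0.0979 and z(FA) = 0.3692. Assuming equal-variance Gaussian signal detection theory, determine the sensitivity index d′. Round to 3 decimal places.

d′ = -0.271

d' = z(H) − z(FA) = 0.0979 − 0.3692 = -0.2713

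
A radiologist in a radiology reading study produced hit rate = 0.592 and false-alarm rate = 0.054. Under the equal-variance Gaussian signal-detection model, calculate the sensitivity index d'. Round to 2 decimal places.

d' = 1.84

Φ⁻¹(H) = Φ⁻¹(0.592) = 0.2327
Φ⁻¹(FA) = Φ⁻¹(0.054) = -1.6072
d' = z(H) − z(FA) = 0.2327 − (-1.6072) = 1.8399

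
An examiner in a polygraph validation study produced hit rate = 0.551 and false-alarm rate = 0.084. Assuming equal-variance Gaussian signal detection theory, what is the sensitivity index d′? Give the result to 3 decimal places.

Φ⁻¹(0.551) = 0.1282, Φ⁻¹(0.084) = -1.3787
d' = z(H) − z(FA) = 0.1282 − (-1.3787) = 1.5069

d′ = 1.507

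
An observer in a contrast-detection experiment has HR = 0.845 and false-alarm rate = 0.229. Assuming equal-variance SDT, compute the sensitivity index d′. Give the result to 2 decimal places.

d′ = 1.76

z(H) = z(0.845) = 1.015
z(FA) = z(0.229) = -0.742
d' = z(H) − z(FA) = 1.015 − (-0.742) = 1.757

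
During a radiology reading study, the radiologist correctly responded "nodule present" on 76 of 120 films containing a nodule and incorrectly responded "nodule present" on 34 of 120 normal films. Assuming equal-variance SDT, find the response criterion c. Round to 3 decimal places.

c = 0.116

H = 76/120 = 0.6333
FA = 34/120 = 0.2833
z(0.6333) = 0.3406, z(0.2833) = -0.5731
c = −½·[z(H) + z(FA)] = −0.5 × (0.3406 + (-0.5731)) = 0.11625
c > 0: the radiologist has a conservative response bias.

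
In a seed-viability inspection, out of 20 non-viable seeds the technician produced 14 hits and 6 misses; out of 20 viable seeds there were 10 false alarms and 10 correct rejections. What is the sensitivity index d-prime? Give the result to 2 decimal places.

H = 14/20 = 0.7000
FA = 10/20 = 0.5000
z(H) = z(0.7000) = 0.524
z(FA) = z(0.5000) = 0.000
d' = z(H) − z(FA) = 0.524 − 0.000 = 0.524

d-prime = 0.52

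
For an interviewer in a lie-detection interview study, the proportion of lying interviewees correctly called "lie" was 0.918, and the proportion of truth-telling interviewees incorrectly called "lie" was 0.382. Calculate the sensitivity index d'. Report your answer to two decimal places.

z(0.918) = 1.392, z(0.382) = -0.300
d' = z(H) − z(FA) = 1.392 − (-0.300) = 1.692

d' = 1.69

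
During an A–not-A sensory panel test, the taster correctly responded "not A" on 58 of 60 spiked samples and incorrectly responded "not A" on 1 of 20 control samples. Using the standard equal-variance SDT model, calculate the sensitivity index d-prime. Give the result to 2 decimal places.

H = 58/60 = 0.9667
FA = 1/20 = 0.0500
Φ⁻¹(H) = 1.8344
Φ⁻¹(FA) = -1.6449
d' = z(H) − z(FA) = 1.8344 − (-1.6449) = 3.4793

d-prime = 3.48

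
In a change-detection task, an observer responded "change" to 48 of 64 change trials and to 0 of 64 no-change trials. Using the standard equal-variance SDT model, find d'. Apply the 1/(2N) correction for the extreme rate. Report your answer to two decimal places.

d' = 3.09

The false-alarm rate is 0/64 = 0, so apply the 1/(2N) correction: FA → 1/(2·64) = 0.00781.
z(H) = z(0.75000) = 0.674
z(FA) = z(0.00781) = -2.418
d' = 0.674 − (-2.418) = 3.092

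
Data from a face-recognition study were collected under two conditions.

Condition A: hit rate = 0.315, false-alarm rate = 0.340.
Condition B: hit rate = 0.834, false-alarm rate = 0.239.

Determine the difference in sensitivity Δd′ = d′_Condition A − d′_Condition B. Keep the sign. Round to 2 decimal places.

Condition A: z(0.315) = -0.482, z(0.340) = -0.412, d' = -0.070
Condition B: z(0.834) = 0.970, z(0.239) = -0.710, d' = 1.680
Δd' = d'_Condition A − d'_Condition B = -0.070 − 1.680 = -1.750
Condition B has the higher sensitivity.

Δd′ = -1.75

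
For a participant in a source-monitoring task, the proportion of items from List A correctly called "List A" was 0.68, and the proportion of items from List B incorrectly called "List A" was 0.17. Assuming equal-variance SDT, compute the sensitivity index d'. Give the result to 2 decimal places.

d' = 1.42

z(0.68) = 0.4677, z(0.17) = -0.9542
d' = z(H) − z(FA) = 0.4677 − (-0.9542) = 1.4219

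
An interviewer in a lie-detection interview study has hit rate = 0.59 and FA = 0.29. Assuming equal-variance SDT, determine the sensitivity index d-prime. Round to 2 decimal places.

z(0.59) = 0.2275, z(0.29) = -0.5534
d' = z(H) − z(FA) = 0.2275 − (-0.5534) = 0.7809

d-prime = 0.78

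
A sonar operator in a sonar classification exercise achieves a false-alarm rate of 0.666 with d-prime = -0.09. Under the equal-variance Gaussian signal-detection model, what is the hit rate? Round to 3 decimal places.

hit rate = 0.633

z(false-alarm rate) = z(0.666) = 0.4289
z(H) = z(FA) + d' = 0.4289 + (-0.09) = 0.3389
hit rate = Φ(0.3389) = 0.6327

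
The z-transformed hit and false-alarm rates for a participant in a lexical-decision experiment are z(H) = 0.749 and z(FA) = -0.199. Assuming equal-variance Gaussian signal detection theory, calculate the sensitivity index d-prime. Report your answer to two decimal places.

d-prime = 0.95

d' = z(H) − z(FA) = 0.749 − (-0.199) = 0.948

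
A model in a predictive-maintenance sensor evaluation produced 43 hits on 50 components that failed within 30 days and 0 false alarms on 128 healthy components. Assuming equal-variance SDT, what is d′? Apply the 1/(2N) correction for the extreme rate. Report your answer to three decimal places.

The false-alarm rate is 0/128 = 0, so apply the 1/(2N) correction: FA → 1/(2·128) = 0.00391.
z(H) = z(0.86000) = 1.0803
z(FA) = z(0.00391) = -2.6597
d' = 1.0803 − (-2.6597) = 3.7400

d′ = 3.740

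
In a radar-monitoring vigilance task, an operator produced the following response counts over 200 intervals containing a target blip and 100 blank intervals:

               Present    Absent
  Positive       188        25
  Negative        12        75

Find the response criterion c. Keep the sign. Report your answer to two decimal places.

H = 188/200 = 0.9400
FA = 25/100 = 0.2500
z(H) = z(0.9400) = 1.5548
z(FA) = z(0.2500) = -0.6745
c = −½·[z(H) + z(FA)] = −0.5 × (1.5548 + (-0.6745)) = -0.44015

c = -0.44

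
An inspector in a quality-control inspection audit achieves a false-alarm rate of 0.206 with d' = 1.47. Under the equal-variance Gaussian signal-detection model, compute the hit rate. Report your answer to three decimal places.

hit rate = 0.742

z(false-alarm rate) = z(0.206) = -0.8204
z(H) = z(FA) + d' = -0.8204 + 1.47 = 0.6496
hit rate = Φ(0.6496) = 0.7420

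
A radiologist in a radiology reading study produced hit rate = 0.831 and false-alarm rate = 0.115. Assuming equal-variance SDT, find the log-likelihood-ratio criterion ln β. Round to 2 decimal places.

z(0.831) = 0.958, z(0.115) = -1.200
ln β = −½·[z(H)² − z(FA)²] = −0.5 × (0.918 − 1.440) = 0.261

ln β = 0.26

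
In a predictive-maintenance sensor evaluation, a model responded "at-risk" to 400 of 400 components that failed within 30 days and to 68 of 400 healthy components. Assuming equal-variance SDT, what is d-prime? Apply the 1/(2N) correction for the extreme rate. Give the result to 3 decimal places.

d-prime = 3.978

The hit rate is 400/400 = 1, so apply the 1/(2N) correction: H → 1 − 1/(2·400) = 0.99875.
z(H) = z(0.99875) = 3.0233
z(FA) = z(0.17000) = -0.9542
d' = 3.0233 − (-0.9542) = 3.9775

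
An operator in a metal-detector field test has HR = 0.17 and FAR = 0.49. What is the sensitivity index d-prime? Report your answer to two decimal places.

d-prime = -0.93

z(H) = z(0.17) = -0.954
z(FA) = z(0.49) = -0.025
d' = z(H) − z(FA) = -0.954 − (-0.025) = -0.929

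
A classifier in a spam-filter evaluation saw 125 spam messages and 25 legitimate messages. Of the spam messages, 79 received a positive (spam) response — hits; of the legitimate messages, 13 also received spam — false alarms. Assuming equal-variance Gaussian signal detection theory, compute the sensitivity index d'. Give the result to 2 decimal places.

d' = 0.29

H = 79/125 = 0.6320
FA = 13/25 = 0.5200
z(0.6320) = 0.3372, z(0.5200) = 0.0502
d' = z(H) − z(FA) = 0.3372 − 0.0502 = 0.2870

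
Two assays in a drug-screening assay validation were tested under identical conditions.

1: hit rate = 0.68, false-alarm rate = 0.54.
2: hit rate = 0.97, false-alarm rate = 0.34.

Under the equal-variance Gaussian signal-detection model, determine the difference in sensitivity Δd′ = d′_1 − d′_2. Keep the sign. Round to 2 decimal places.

1: z(0.68) = 0.468, z(0.54) = 0.100, d' = 0.368
2: z(0.97) = 1.881, z(0.34) = -0.412, d' = 2.293
Δd' = d'_1 − d'_2 = 0.368 − 2.293 = -1.925
2 has the higher sensitivity.

Δd′ = -1.93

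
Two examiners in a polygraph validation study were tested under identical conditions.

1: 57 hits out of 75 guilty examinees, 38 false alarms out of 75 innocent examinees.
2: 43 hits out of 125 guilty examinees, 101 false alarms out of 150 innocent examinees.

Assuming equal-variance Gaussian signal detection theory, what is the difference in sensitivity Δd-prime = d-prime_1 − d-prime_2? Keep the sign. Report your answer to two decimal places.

Δd-prime = 1.54

1: z(0.7600) = 0.706, z(0.5067) = 0.017, d' = 0.689
2: z(0.3440) = -0.402, z(0.6733) = 0.449, d' = -0.851
Δd' = d'_1 − d'_2 = 0.689 − (-0.851) = 1.540
1 has the higher sensitivity.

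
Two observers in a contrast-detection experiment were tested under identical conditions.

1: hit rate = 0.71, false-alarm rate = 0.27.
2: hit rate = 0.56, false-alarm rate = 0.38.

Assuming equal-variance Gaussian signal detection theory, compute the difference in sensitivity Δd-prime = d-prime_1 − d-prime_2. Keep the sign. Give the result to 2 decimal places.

1: z(0.71) = 0.553, z(0.27) = -0.613, d' = 1.166
2: z(0.56) = 0.151, z(0.38) = -0.305, d' = 0.456
Δd' = d'_1 − d'_2 = 1.166 − 0.456 = 0.710
1 has the higher sensitivity.

Δd-prime = 0.71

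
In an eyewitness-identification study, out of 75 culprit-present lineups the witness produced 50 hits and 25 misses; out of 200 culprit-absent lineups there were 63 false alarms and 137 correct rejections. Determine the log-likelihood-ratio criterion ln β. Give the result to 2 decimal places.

H = 50/75 = 0.6667
FA = 63/200 = 0.3150
z(0.6667) = 0.431, z(0.3150) = -0.482
ln β = −½·[z(H)² − z(FA)²] = −0.5 × (0.186 − 0.232) = 0.023

ln β = 0.02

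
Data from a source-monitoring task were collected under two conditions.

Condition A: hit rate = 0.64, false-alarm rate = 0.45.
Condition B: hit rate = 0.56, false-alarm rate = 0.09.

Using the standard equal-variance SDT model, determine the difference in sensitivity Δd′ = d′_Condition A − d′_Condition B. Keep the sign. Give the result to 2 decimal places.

Δd′ = -1.01

Condition A: z(0.64) = 0.358, z(0.45) = -0.126, d' = 0.484
Condition B: z(0.56) = 0.151, z(0.09) = -1.341, d' = 1.492
Δd' = d'_Condition A − d'_Condition B = 0.484 − 1.492 = -1.008
Condition B has the higher sensitivity.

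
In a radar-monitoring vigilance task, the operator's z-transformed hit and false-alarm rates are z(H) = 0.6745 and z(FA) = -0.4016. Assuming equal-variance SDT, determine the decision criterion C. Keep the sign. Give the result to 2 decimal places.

c = −½·[z(H) + z(FA)] = −½·(0.6745 + (-0.4016)) = -0.13645

C = -0.14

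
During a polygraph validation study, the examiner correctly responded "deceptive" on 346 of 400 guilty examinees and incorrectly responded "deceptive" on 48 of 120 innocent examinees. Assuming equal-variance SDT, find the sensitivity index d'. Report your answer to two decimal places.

H = 346/400 = 0.8650
FA = 48/120 = 0.4000
z(H) = z(0.8650) = 1.103
z(FA) = z(0.4000) = -0.253
d' = z(H) − z(FA) = 1.103 − (-0.253) = 1.356

d' = 1.36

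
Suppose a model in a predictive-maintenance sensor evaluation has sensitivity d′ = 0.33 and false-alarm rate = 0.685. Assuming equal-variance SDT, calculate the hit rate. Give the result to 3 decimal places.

hit rate = 0.792

z(false-alarm rate) = z(0.685) = 0.4817
z(H) = z(FA) + d' = 0.4817 + 0.33 = 0.8117
hit rate = Φ(0.8117) = 0.7915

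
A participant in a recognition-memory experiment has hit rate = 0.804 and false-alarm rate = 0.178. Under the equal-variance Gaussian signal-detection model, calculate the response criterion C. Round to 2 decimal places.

C = 0.03

Φ⁻¹(H) = Φ⁻¹(0.804) = 0.856
Φ⁻¹(FA) = Φ⁻¹(0.178) = -0.923
c = −½·[z(H) + z(FA)] = −0.5 × (0.856 + (-0.923)) = 0.0335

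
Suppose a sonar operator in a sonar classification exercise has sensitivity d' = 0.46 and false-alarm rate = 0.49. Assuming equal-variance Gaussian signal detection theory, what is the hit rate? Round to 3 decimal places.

hit rate = 0.668

z(false-alarm rate) = z(0.49) = -0.0251
z(H) = z(FA) + d' = -0.0251 + 0.46 = 0.4349
hit rate = Φ(0.4349) = 0.6682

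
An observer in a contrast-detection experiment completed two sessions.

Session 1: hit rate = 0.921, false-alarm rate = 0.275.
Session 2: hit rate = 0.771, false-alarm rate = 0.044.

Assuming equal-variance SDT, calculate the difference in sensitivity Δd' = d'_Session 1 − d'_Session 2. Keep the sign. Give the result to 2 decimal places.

Session 1: z(0.921) = 1.412, z(0.275) = -0.598, d' = 2.010
Session 2: z(0.771) = 0.742, z(0.044) = -1.706, d' = 2.448
Δd' = d'_Session 1 − d'_Session 2 = 2.010 − 2.448 = -0.438
Session 2 has the higher sensitivity.

Δd' = -0.44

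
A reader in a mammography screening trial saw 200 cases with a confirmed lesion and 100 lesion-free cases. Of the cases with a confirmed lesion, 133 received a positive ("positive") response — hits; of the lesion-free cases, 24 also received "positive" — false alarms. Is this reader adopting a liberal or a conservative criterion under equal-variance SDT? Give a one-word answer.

z(H) = 0.426, z(FA) = -0.706
c = −½·(z(H) + z(FA)) = 0.140
c > 0 → conservative criterion (biased toward responding “no”).

conservative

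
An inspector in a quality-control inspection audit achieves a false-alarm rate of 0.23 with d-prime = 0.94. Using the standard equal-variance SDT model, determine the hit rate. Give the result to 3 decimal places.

hit rate = 0.580

z(false-alarm rate) = z(0.23) = -0.7388
z(H) = z(FA) + d' = -0.7388 + 0.94 = 0.2012
hit rate = Φ(0.2012) = 0.5797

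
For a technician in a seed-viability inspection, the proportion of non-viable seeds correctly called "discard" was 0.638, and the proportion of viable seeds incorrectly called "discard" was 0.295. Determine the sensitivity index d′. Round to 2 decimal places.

d′ = 0.89

z(H) = 0.3531
z(FA) = -0.5388
d' = z(H) − z(FA) = 0.3531 − (-0.5388) = 0.8919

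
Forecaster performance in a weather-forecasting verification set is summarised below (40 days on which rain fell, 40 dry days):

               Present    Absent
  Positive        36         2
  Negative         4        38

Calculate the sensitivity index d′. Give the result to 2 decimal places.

d′ = 2.93

H = 36/40 = 0.9000
FA = 2/40 = 0.0500
z(H) = 1.2816
z(FA) = -1.6449
d' = z(H) − z(FA) = 1.2816 − (-1.6449) = 2.9265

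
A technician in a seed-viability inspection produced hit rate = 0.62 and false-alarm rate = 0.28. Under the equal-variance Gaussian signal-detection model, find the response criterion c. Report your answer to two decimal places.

c = 0.14

z(0.62) = 0.3055, z(0.28) = -0.5828
c = −½·[z(H) + z(FA)] = −0.5 × (0.3055 + (-0.5828)) = 0.13865
c > 0: the technician has a conservative response bias.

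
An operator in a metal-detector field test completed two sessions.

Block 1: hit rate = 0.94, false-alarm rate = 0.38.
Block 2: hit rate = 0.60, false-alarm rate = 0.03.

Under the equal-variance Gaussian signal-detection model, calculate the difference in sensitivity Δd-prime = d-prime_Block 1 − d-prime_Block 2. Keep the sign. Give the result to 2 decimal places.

Δd-prime = -0.27

Block 1: z(0.94) = 1.555, z(0.38) = -0.305, d' = 1.860
Block 2: z(0.60) = 0.253, z(0.03) = -1.881, d' = 2.134
Δd' = d'_Block 1 − d'_Block 2 = 1.860 − 2.134 = -0.274
Block 2 has the higher sensitivity.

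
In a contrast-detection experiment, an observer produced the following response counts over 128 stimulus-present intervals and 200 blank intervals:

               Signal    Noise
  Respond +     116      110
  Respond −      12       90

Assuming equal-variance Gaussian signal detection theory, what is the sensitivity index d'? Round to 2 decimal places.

H = 116/128 = 0.9062
FA = 110/200 = 0.5500
z(H) = z(0.9062) = 1.3177
z(FA) = z(0.5500) = 0.1257
d' = z(H) − z(FA) = 1.3177 − 0.1257 = 1.1920

d' = 1.19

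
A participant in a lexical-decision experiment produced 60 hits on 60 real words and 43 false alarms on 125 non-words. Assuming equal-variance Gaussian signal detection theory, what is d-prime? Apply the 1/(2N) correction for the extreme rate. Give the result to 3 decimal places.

d-prime = 2.796

The hit rate is 60/60 = 1, so apply the 1/(2N) correction: H → 1 − 1/(2·60) = 0.99167.
z(H) = z(0.99167) = 2.3941
z(FA) = z(0.34400) = -0.4016
d' = 2.3941 − (-0.4016) = 2.7957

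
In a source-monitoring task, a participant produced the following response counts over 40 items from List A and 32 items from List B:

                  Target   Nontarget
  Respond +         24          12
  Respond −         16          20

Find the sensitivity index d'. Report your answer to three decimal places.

d' = 0.572

H = 24/40 = 0.6000
FA = 12/32 = 0.3750
z(H) = z(0.6000) = 0.2533
z(FA) = z(0.3750) = -0.3186
d' = z(H) − z(FA) = 0.2533 − (-0.3186) = 0.5719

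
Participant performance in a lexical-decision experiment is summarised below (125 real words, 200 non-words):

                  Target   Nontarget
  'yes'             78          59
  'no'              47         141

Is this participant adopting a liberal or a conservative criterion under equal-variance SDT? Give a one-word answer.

conservative

z(H) = 0.316, z(FA) = -0.539
c = −½·(z(H) + z(FA)) = 0.1115
c > 0 → conservative criterion (biased toward responding “no”).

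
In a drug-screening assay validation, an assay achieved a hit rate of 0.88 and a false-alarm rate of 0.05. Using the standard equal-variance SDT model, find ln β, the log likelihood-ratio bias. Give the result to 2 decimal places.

z(H) = z(0.88) = 1.175
z(FA) = z(0.05) = -1.645
ln β = −½·[z(H)² − z(FA)²] = −0.5 × (1.381 − 2.706) = 0.6625

ln β = 0.66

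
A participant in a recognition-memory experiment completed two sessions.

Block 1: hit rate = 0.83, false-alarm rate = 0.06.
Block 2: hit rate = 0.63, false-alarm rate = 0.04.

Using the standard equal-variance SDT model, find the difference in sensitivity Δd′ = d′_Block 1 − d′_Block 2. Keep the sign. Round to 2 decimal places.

Block 1: z(0.83) = 0.954, z(0.06) = -1.555, d' = 2.509
Block 2: z(0.63) = 0.332, z(0.04) = -1.751, d' = 2.083
Δd' = d'_Block 1 − d'_Block 2 = 2.509 − 2.083 = 0.426
Block 1 has the higher sensitivity.

Δd′ = 0.43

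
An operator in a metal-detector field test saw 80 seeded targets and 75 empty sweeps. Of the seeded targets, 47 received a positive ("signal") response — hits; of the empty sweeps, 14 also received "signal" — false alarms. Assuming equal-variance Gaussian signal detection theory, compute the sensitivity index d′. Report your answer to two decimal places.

d′ = 1.11

H = 47/80 = 0.5875
FA = 14/75 = 0.1867
Φ⁻¹(0.5875) = 0.221, Φ⁻¹(0.1867) = -0.890
d' = z(H) − z(FA) = 0.221 − (-0.890) = 1.111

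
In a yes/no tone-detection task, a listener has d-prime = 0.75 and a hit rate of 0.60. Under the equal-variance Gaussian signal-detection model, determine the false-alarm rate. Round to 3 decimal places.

z(hit rate) = z(0.60) = 0.2533
z(FA) = z(H) − d' = 0.2533 − 0.75 = -0.4967
false-alarm rate = Φ(-0.4967) = 0.3097

false-alarm rate = 0.310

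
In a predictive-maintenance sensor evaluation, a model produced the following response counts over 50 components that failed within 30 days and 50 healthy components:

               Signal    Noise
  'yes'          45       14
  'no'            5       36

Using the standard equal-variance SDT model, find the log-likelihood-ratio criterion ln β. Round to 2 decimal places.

ln β = -0.65

H = 45/50 = 0.9000
FA = 14/50 = 0.2800
z(H) = z(0.9000) = 1.282
z(FA) = z(0.2800) = -0.583
ln β = −½·[z(H)² − z(FA)²] = −0.5 × (1.644 − 0.340) = -0.652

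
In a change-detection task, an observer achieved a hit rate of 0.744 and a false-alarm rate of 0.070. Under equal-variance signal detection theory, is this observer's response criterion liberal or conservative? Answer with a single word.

z(H) = 0.656, z(FA) = -1.476
c = −½·(z(H) + z(FA)) = 0.410
c > 0 → conservative criterion (biased toward responding “no”).

conservative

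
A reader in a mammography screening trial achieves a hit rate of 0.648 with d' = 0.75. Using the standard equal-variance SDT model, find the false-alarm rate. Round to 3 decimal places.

z(hit rate) = z(0.648) = 0.3799
z(FA) = z(H) − d' = 0.3799 − 0.75 = -0.3701
false-alarm rate = Φ(-0.3701) = 0.3557

false-alarm rate = 0.356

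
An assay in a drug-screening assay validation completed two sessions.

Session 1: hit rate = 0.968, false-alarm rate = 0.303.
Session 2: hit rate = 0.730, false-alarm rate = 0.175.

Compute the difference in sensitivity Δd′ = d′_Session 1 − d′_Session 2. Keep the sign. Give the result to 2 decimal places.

Session 1: z(0.968) = 1.852, z(0.303) = -0.516, d' = 2.368
Session 2: z(0.730) = 0.613, z(0.175) = -0.935, d' = 1.548
Δd' = d'_Session 1 − d'_Session 2 = 2.368 − 1.548 = 0.820
Session 1 has the higher sensitivity.

Δd′ = 0.82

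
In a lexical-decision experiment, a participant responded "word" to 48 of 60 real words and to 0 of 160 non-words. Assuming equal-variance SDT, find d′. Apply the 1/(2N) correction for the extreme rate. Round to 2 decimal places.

d′ = 3.58

The false-alarm rate is 0/160 = 0, so apply the 1/(2N) correction: FA → 1/(2·160) = 0.00313.
z(H) = z(0.80000) = 0.842
z(FA) = z(0.00313) = -2.734
d' = 0.842 − (-2.734) = 3.576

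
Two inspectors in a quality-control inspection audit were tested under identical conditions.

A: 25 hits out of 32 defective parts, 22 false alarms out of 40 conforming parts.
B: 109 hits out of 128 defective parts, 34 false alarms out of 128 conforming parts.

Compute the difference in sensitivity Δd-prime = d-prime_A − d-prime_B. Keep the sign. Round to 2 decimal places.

A: z(0.7812) = 0.776, z(0.5500) = 0.126, d' = 0.650
B: z(0.8516) = 1.043, z(0.2656) = -0.626, d' = 1.669
Δd' = d'_A − d'_B = 0.650 − 1.669 = -1.019
B has the higher sensitivity.

Δd-prime = -1.02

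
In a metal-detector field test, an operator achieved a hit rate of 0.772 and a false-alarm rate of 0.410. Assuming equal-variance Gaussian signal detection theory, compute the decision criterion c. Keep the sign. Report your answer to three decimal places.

c = -0.259

Φ⁻¹(H) = 0.7454
Φ⁻¹(FA) = -0.2275
c = −½·[z(H) + z(FA)] = −0.5 × (0.7454 + (-0.2275)) = -0.25895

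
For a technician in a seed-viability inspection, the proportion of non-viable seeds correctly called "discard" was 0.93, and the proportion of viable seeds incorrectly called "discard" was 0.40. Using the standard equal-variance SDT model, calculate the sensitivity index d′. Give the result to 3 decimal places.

d′ = 1.729

Φ⁻¹(0.93) = 1.4758, Φ⁻¹(0.40) = -0.2533
d' = z(H) − z(FA) = 1.4758 − (-0.2533) = 1.7291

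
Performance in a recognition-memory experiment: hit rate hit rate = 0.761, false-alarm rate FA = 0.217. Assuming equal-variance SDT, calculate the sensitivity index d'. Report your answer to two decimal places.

z(H) = z(0.761) = 0.7095
z(FA) = z(0.217) = -0.7824
d' = z(H) − z(FA) = 0.7095 − (-0.7824) = 1.4919

d' = 1.49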